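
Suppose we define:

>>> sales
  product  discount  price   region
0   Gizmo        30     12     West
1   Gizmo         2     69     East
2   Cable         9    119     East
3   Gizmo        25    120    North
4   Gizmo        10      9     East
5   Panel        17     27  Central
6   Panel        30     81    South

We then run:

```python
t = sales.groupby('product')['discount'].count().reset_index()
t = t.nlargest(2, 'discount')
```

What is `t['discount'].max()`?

group by product, count of discount:
product
Cable    1
Gizmo    4
Panel    2
Name: discount, dtype: int64
reset_index():
  product  discount
0   Cable         1
1   Gizmo         4
2   Panel         2
take 2 rows with largest discount:
  product  discount
1   Gizmo         4
2   Panel         2

4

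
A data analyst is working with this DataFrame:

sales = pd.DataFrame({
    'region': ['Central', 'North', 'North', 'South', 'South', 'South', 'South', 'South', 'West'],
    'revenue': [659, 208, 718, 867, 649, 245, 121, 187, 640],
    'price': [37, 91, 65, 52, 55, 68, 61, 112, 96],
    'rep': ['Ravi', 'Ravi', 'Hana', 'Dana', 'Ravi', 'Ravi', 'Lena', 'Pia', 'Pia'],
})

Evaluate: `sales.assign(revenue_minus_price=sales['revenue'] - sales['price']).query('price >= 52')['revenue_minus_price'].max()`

815

add column revenue_minus_price = sales['revenue'] - sales['price']:
    region  revenue  price   rep  revenue_minus_price
0  Central      659     37  Ravi                  622
1    North      208     91  Ravi                  117
2    North      718     65  Hana                  653
3    South      867     52  Dana                  815
4    South      649     55  Ravi                  594
5    South      245     68  Ravi                  177
6    South      121     61  Lena                   60
7    South      187    112   Pia                   75
8     West      640     96   Pia                  544
filter rows where price >= 52:
  region  revenue  price   rep  revenue_minus_price
1  North      208     91  Ravi                  117
2  North      718     65  Hana                  653
3  South      867     52  Dana                  815
4  South      649     55  Ravi                  594
5  South      245     68  Ravi                  177
6  South      121     61  Lena                   60
7  South      187    112   Pia                   75
8   West      640     96   Pia                  544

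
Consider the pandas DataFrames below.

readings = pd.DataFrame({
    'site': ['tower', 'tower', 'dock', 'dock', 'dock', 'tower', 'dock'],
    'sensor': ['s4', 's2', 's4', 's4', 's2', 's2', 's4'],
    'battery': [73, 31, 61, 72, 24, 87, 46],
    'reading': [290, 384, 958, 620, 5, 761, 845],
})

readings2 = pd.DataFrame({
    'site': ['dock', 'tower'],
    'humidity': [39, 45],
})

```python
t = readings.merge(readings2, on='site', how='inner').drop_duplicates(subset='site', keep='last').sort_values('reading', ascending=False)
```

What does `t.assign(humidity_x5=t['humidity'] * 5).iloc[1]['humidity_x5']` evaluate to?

225

merge on 'site' (how='inner') → 7 rows:
    site sensor  battery  reading  humidity
0  tower     s4       73      290        45
1  tower     s2       31      384        45
2   dock     s4       61      958        39
3   dock     s4       72      620        39
4   dock     s2       24        5        39
5  tower     s2       87      761        45
6   dock     s4       46      845        39
drop duplicate site (keep=last):
    site sensor  battery  reading  humidity
5  tower     s2       87      761        45
6   dock     s4       46      845        39
sort by reading descending:
    site sensor  battery  reading  humidity
6   dock     s4       46      845        39
5  tower     s2       87      761        45
add column humidity_x5 = t['humidity'] * 5:
    site sensor  battery  reading  humidity  humidity_x5
6   dock     s4       46      845        39          195
5  tower     s2       87      761        45          225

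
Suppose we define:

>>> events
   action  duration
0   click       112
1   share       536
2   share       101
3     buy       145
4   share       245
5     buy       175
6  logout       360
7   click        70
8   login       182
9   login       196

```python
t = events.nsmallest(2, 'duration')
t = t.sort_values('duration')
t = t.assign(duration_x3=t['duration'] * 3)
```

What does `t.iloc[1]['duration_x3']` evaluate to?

take 2 rows with smallest duration:
  action  duration
7  click        70
2  share       101
sort by duration:
  action  duration
7  click        70
2  share       101
add column duration_x3 = t['duration'] * 3:
  action  duration  duration_x3
7  click        70          210
2  share       101          303
So iloc[1]['duration_x3'] = 303.

303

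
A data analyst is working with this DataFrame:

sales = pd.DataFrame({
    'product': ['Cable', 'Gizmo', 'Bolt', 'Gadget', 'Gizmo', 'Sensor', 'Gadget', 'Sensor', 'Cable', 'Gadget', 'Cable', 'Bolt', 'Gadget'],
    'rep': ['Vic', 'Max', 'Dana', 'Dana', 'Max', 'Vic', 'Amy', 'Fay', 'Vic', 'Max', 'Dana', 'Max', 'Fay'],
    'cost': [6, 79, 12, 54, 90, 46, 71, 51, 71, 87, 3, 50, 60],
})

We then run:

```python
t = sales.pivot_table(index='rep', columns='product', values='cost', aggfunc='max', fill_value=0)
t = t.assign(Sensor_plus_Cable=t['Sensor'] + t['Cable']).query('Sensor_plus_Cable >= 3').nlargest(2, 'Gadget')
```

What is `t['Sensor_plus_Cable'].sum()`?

54

pivot: rows=rep, cols=product, max(cost):
product  Bolt  Cable  Gadget  Gizmo  Sensor
rep                                        
Amy         0      0      71      0       0
Dana       12      3      54      0       0
Fay         0      0      60      0      51
Max        50      0      87     90       0
Vic         0     71       0      0      46
add column Sensor_plus_Cable = t['Sensor'] + t['Cable']:
product  Bolt  Cable  Gadget  Gizmo  Sensor  Sensor_plus_Cable
rep                                                           
Amy         0      0      71      0       0                  0
Dana       12      3      54      0       0                  3
Fay         0      0      60      0      51                 51
Max        50      0      87     90       0                  0
Vic         0     71       0      0      46                117
filter rows where Sensor_plus_Cable >= 3:
product  Bolt  Cable  Gadget  Gizmo  Sensor  Sensor_plus_Cable
rep                                                           
Dana       12      3      54      0       0                  3
Fay         0      0      60      0      51                 51
Vic         0     71       0      0      46                117
take 2 rows with largest Gadget:
product  Bolt  Cable  Gadget  Gizmo  Sensor  Sensor_plus_Cable
rep                                                           
Fay         0      0      60      0      51                 51
Dana       12      3      54      0       0                  3
Then the sum of column 'Sensor_plus_Cable': 54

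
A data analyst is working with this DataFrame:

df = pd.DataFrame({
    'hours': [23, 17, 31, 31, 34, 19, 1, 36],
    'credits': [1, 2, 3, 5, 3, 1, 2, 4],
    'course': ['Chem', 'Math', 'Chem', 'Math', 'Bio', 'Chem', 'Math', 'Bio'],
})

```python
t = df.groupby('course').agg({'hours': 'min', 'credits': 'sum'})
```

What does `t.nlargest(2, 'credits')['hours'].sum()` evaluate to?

group by course: min(hours), sum(credits):
        hours  credits
course                
Bio        34        7
Chem       19        5
Math        1        9
take 2 rows with largest credits:
        hours  credits
course                
Math        1        9
Bio        34        7
So sum() = 35.

35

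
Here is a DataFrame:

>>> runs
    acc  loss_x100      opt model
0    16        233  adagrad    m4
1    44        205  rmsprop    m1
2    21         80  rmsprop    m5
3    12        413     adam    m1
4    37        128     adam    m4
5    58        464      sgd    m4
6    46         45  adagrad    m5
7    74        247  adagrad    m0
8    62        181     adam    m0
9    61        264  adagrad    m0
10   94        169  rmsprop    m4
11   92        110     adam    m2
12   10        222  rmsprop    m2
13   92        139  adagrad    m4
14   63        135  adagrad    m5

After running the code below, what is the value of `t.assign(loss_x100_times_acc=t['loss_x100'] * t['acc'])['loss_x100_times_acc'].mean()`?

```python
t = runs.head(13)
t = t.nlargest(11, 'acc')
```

take first 13 rows:
    acc  loss_x100      opt model
0    16        233  adagrad    m4
1    44        205  rmsprop    m1
2    21         80  rmsprop    m5
3    12        413     adam    m1
4    37        128     adam    m4
5    58        464      sgd    m4
6    46         45  adagrad    m5
7    74        247  adagrad    m0
8    62        181     adam    m0
9    61        264  adagrad    m0
10   94        169  rmsprop    m4
11   92        110     adam    m2
12   10        222  rmsprop    m2
take 11 rows with largest acc:
    acc  loss_x100      opt model
10   94        169  rmsprop    m4
11   92        110     adam    m2
7    74        247  adagrad    m0
8    62        181     adam    m0
9    61        264  adagrad    m0
5    58        464      sgd    m4
6    46         45  adagrad    m5
1    44        205  rmsprop    m1
4    37        128     adam    m4
2    21         80  rmsprop    m5
0    16        233  adagrad    m4
add column loss_x100_times_acc = t['loss_x100'] * t['acc']:
    acc  loss_x100      opt model  loss_x100_times_acc
10   94        169  rmsprop    m4                15886
11   92        110     adam    m2                10120
7    74        247  adagrad    m0                18278
8    62        181     adam    m0                11222
9    61        264  adagrad    m0                16104
5    58        464      sgd    m4                26912
6    46         45  adagrad    m5                 2070
1    44        205  rmsprop    m1                 9020
4    37        128     adam    m4                 4736
2    21         80  rmsprop    m5                 1680
0    16        233  adagrad    m4                 3728
mean of column 'loss_x100_times_acc' → 10886.9090909

10886.9090909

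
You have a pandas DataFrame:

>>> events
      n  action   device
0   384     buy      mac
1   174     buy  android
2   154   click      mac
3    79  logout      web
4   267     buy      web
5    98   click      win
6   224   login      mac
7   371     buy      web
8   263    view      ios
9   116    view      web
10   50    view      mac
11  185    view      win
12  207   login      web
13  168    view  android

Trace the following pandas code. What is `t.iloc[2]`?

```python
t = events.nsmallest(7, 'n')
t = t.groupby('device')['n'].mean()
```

97.5

take 7 rows with smallest n:
      n  action   device
10   50    view      mac
3    79  logout      web
5    98   click      win
9   116    view      web
2   154   click      mac
13  168    view  android
1   174     buy  android
group by device, mean of n:
device
android    171.0
mac        102.0
web         97.5
win         98.0
Name: n, dtype: float64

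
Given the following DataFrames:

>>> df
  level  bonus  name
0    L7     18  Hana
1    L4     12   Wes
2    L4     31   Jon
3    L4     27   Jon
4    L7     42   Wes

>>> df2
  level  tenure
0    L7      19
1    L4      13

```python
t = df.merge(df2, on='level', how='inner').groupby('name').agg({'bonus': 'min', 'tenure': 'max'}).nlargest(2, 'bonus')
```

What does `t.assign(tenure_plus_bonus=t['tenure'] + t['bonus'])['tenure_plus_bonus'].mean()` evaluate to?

38.5

merge on 'level' (how='inner') → 5 rows:
  level  bonus  name  tenure
0    L7     18  Hana      19
1    L4     12   Wes      13
2    L4     31   Jon      13
3    L4     27   Jon      13
4    L7     42   Wes      19
group by name: min(bonus), max(tenure):
      bonus  tenure
name               
Hana     18      19
Jon      27      13
Wes      12      19
take 2 rows with largest bonus:
      bonus  tenure
name               
Jon      27      13
Hana     18      19
add column tenure_plus_bonus = t['tenure'] + t['bonus']:
      bonus  tenure  tenure_plus_bonus
name                                  
Jon      27      13                 40
Hana     18      19                 37
Reading off the mean of column 'tenure_plus_bonus', we get 38.5.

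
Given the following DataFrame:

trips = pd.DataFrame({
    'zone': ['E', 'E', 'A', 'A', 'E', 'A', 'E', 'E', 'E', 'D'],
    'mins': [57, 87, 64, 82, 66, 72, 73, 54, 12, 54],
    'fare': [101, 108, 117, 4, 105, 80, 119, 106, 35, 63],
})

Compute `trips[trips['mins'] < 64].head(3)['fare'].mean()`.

80.6666666667

filter rows where mins < 64:
  zone  mins  fare
0    E    57   101
7    E    54   106
8    E    12    35
9    D    54    63
take first 3 rows:
  zone  mins  fare
0    E    57   101
7    E    54   106
8    E    12    35
Then the mean of column 'fare': 80.6666666667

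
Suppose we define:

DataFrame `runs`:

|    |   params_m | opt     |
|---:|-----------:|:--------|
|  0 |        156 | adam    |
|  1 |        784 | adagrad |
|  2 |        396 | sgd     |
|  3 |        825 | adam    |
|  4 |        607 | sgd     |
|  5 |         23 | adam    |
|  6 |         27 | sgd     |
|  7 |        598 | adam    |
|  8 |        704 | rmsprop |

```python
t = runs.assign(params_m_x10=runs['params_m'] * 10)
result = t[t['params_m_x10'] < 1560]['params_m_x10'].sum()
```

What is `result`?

add column params_m_x10 = runs['params_m'] * 10:
   params_m      opt  params_m_x10
0       156     adam          1560
1       784  adagrad          7840
2       396      sgd          3960
3       825     adam          8250
4       607      sgd          6070
5        23     adam           230
6        27      sgd           270
7       598     adam          5980
8       704  rmsprop          7040
filter rows where params_m_x10 < 1560:
   params_m   opt  params_m_x10
5        23  adam           230
6        27   sgd           270
The sum of column 'params_m_x10' is 500.

500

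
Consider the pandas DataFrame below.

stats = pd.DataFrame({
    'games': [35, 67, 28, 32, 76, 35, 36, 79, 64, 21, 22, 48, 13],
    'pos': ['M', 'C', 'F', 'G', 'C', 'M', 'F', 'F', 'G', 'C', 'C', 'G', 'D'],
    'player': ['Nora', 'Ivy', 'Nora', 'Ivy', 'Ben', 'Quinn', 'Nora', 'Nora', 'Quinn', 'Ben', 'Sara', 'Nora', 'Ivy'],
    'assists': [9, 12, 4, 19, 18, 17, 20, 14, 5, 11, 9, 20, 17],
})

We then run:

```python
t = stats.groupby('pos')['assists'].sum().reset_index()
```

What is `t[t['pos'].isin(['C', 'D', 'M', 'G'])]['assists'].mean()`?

group by pos, sum of assists:
pos
C    50
D    17
F    38
G    44
M    26
Name: assists, dtype: int64
reset_index():
  pos  assists
0   C       50
1   D       17
2   F       38
3   G       44
4   M       26
filter rows where pos in ['C', 'D', 'M', 'G']:
  pos  assists
0   C       50
1   D       17
3   G       44
4   M       26
Finally, mean of column 'assists' = 34.25.

34.25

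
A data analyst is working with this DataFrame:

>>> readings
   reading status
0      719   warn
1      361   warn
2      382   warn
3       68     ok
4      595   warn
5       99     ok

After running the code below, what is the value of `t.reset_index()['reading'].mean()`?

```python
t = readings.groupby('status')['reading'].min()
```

group by status, min of reading:
status
ok       68
warn    361
Name: reading, dtype: int64
reset_index():
  status  reading
0     ok       68
1   warn      361

214.5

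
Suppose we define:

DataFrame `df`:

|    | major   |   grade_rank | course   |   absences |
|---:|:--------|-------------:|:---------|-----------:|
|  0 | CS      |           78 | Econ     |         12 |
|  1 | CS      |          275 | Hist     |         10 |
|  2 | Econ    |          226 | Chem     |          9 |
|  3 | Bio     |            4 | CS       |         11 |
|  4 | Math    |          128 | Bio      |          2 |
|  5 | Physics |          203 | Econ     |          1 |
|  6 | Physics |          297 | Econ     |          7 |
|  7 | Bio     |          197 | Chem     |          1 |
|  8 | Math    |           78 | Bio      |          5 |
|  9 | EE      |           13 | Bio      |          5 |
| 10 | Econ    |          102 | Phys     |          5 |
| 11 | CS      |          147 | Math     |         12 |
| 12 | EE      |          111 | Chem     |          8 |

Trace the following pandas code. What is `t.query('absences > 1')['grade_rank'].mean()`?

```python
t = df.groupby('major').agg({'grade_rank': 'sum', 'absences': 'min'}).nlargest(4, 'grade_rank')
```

344.666666667

group by major: sum(grade_rank), min(absences):
         grade_rank  absences
major                        
Bio             201         1
CS              500        10
EE              124         5
Econ            328         5
Math            206         2
Physics         500         1
take 4 rows with largest grade_rank:
         grade_rank  absences
major                        
CS              500        10
Physics         500         1
Econ            328         5
Math            206         2
filter rows where absences > 1:
       grade_rank  absences
major                      
CS            500        10
Econ          328         5
Math          206         2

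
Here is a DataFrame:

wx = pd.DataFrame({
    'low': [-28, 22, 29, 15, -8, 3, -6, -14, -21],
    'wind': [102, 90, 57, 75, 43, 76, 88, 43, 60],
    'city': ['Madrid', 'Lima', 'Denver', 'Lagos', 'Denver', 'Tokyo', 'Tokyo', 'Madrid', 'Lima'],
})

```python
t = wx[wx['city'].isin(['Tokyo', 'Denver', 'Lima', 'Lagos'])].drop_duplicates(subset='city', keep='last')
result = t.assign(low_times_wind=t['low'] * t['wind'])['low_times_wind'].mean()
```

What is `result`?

-251.75

filter rows where city in ['Tokyo', 'Denver', 'Lima', 'Lagos']:
   low  wind    city
1   22    90    Lima
2   29    57  Denver
3   15    75   Lagos
4   -8    43  Denver
5    3    76   Tokyo
6   -6    88   Tokyo
8  -21    60    Lima
drop duplicate city (keep=last):
   low  wind    city
3   15    75   Lagos
4   -8    43  Denver
6   -6    88   Tokyo
8  -21    60    Lima
add column low_times_wind = t['low'] * t['wind']:
   low  wind    city  low_times_wind
3   15    75   Lagos            1125
4   -8    43  Denver            -344
6   -6    88   Tokyo            -528
8  -21    60    Lima           -1260
Then the mean of column 'low_times_wind': -251.75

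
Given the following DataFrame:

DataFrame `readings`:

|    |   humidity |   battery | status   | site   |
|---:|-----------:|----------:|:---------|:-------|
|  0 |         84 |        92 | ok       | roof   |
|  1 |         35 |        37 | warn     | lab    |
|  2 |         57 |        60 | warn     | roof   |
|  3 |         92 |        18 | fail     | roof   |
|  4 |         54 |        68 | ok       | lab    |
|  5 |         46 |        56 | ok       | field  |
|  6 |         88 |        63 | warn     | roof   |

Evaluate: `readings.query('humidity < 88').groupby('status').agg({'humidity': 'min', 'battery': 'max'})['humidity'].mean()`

filter rows where humidity < 88:
   humidity  battery status   site
0        84       92     ok   roof
1        35       37   warn    lab
2        57       60   warn   roof
4        54       68     ok    lab
5        46       56     ok  field
group by status: min(humidity), max(battery):
        humidity  battery
status                   
ok            46       92
warn          35       60
So mean() = 40.5.

40.5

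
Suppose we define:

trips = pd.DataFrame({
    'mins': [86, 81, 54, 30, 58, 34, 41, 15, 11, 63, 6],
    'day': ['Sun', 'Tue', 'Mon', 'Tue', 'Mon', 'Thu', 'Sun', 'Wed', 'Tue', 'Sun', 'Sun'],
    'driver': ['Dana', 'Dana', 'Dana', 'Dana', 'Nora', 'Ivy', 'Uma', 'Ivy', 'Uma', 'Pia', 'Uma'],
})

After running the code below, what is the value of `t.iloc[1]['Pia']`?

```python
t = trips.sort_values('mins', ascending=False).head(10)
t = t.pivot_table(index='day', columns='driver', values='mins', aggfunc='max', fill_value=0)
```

sort by mins descending:
    mins  day driver
0     86  Sun   Dana
1     81  Tue   Dana
9     63  Sun    Pia
4     58  Mon   Nora
2     54  Mon   Dana
6     41  Sun    Uma
5     34  Thu    Ivy
3     30  Tue   Dana
7     15  Wed    Ivy
8     11  Tue    Uma
10     6  Sun    Uma
take first 10 rows:
   mins  day driver
0    86  Sun   Dana
1    81  Tue   Dana
9    63  Sun    Pia
4    58  Mon   Nora
2    54  Mon   Dana
6    41  Sun    Uma
5    34  Thu    Ivy
3    30  Tue   Dana
7    15  Wed    Ivy
8    11  Tue    Uma
pivot: rows=day, cols=driver, max(mins):
driver  Dana  Ivy  Nora  Pia  Uma
day                              
Mon       54    0    58    0    0
Sun       86    0     0   63   41
Thu        0   34     0    0    0
Tue       81    0     0    0   11
Wed        0   15     0    0    0

63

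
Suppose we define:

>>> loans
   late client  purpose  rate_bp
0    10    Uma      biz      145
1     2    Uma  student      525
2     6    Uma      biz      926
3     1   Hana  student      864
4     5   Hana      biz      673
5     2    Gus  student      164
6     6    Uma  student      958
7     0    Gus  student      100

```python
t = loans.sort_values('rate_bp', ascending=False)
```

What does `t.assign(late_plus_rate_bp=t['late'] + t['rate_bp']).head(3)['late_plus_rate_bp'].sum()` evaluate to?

sort by rate_bp descending:
   late client  purpose  rate_bp
6     6    Uma  student      958
2     6    Uma      biz      926
3     1   Hana  student      864
4     5   Hana      biz      673
1     2    Uma  student      525
5     2    Gus  student      164
0    10    Uma      biz      145
7     0    Gus  student      100
add column late_plus_rate_bp = t['late'] + t['rate_bp']:
   late client  purpose  rate_bp  late_plus_rate_bp
6     6    Uma  student      958                964
2     6    Uma      biz      926                932
3     1   Hana  student      864                865
4     5   Hana      biz      673                678
1     2    Uma  student      525                527
5     2    Gus  student      164                166
0    10    Uma      biz      145                155
7     0    Gus  student      100                100
take first 3 rows:
   late client  purpose  rate_bp  late_plus_rate_bp
6     6    Uma  student      958                964
2     6    Uma      biz      926                932
3     1   Hana  student      864                865
sum of column 'late_plus_rate_bp' → 2761

2761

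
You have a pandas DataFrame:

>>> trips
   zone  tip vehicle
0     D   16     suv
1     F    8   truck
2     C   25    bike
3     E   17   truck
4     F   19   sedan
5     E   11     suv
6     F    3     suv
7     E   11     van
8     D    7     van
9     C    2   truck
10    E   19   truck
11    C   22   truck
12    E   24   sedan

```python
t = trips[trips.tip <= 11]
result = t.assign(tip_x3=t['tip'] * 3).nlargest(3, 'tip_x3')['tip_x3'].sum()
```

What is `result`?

90

filter rows where tip <= 11:
  zone  tip vehicle
1    F    8   truck
5    E   11     suv
6    F    3     suv
7    E   11     van
8    D    7     van
9    C    2   truck
add column tip_x3 = t['tip'] * 3:
  zone  tip vehicle  tip_x3
1    F    8   truck      24
5    E   11     suv      33
6    F    3     suv       9
7    E   11     van      33
8    D    7     van      21
9    C    2   truck       6
take 3 rows with largest tip_x3:
  zone  tip vehicle  tip_x3
5    E   11     suv      33
7    E   11     van      33
1    F    8   truck      24
Reading off the sum of column 'tip_x3', we get 90.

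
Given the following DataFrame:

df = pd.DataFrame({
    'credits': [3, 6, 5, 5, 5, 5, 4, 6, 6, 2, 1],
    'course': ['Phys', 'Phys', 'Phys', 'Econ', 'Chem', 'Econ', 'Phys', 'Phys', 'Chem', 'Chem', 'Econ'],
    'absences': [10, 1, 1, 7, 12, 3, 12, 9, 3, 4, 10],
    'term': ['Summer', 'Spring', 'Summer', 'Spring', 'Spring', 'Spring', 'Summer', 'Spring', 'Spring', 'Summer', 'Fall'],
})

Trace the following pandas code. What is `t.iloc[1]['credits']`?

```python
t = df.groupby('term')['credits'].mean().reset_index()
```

group by term, mean of credits:
term
Fall      1.0
Spring    5.5
Summer    3.5
Name: credits, dtype: float64
reset_index():
     term  credits
0    Fall      1.0
1  Spring      5.5
2  Summer      3.5
So iloc[1]['credits'] = 5.5.

5.5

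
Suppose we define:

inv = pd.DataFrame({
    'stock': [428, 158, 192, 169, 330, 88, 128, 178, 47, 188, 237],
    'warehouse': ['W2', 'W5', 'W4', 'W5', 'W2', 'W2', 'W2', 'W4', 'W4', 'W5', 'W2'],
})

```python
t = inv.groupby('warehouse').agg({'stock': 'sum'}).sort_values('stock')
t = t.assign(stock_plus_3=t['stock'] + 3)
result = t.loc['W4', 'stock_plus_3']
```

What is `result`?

group by warehouse, sum of stock:
           stock
warehouse       
W2          1211
W4           417
W5           515
sort by stock:
           stock
warehouse       
W4           417
W5           515
W2          1211
add column stock_plus_3 = t['stock'] + 3:
           stock  stock_plus_3
warehouse                     
W4           417           420
W5           515           518
W2          1211          1214
Reading off the value at row 'W4', column 'stock_plus_3', we get 420.

420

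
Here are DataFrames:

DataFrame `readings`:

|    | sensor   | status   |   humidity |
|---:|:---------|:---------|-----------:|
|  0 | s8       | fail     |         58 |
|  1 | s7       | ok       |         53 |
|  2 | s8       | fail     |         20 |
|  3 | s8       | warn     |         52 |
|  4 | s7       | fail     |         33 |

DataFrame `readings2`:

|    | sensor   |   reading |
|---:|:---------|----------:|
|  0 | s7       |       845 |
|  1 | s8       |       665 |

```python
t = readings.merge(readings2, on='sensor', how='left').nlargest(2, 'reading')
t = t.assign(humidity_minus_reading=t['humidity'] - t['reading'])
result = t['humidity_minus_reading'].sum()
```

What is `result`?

-1604

merge on 'sensor' (how='left') → 5 rows:
  sensor status  humidity  reading
0     s8   fail        58      665
1     s7     ok        53      845
2     s8   fail        20      665
3     s8   warn        52      665
4     s7   fail        33      845
take 2 rows with largest reading:
  sensor status  humidity  reading
1     s7     ok        53      845
4     s7   fail        33      845
add column humidity_minus_reading = t['humidity'] - t['reading']:
  sensor status  humidity  reading  humidity_minus_reading
1     s7     ok        53      845                    -792
4     s7   fail        33      845                    -812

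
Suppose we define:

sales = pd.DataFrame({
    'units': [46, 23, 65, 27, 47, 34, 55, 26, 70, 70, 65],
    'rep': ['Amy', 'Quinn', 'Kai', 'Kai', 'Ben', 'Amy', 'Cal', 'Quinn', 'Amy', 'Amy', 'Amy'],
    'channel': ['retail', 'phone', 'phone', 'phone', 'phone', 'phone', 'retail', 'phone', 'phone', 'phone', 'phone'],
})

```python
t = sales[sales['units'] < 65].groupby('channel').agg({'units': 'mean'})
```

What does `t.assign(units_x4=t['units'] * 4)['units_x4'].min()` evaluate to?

filter rows where units < 65:
   units    rep channel
0     46    Amy  retail
1     23  Quinn   phone
3     27    Kai   phone
4     47    Ben   phone
5     34    Amy   phone
6     55    Cal  retail
7     26  Quinn   phone
group by channel, mean of units:
         units
channel       
phone     31.4
retail    50.5
add column units_x4 = t['units'] * 4:
         units  units_x4
channel                 
phone     31.4     125.6
retail    50.5     202.0

125.6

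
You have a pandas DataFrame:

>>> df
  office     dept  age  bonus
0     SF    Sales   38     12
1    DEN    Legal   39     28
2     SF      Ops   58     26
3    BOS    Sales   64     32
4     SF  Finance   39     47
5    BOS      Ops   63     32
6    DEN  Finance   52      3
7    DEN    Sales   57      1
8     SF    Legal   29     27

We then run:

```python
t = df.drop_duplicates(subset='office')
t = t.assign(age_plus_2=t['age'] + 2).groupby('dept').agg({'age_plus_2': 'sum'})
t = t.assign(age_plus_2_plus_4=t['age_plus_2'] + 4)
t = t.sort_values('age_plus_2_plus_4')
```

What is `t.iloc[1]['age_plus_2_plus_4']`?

110

drop duplicate office (keep=first):
  office   dept  age  bonus
0     SF  Sales   38     12
1    DEN  Legal   39     28
3    BOS  Sales   64     32
add column age_plus_2 = t['age'] + 2:
  office   dept  age  bonus  age_plus_2
0     SF  Sales   38     12          40
1    DEN  Legal   39     28          41
3    BOS  Sales   64     32          66
group by dept, sum of age_plus_2:
       age_plus_2
dept             
Legal          41
Sales         106
add column age_plus_2_plus_4 = t['age_plus_2'] + 4:
       age_plus_2  age_plus_2_plus_4
dept                                
Legal          41                 45
Sales         106                110
sort by age_plus_2_plus_4:
       age_plus_2  age_plus_2_plus_4
dept                                
Legal          41                 45
Sales         106                110
Then the value at position 1, column 'age_plus_2_plus_4': 110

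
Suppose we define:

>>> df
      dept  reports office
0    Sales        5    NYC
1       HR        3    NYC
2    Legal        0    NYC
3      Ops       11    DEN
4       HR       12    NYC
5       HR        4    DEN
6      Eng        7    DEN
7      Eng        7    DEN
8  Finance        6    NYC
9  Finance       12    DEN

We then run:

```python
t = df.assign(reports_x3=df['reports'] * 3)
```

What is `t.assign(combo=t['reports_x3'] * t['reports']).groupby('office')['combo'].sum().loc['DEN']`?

add column reports_x3 = df['reports'] * 3:
      dept  reports office  reports_x3
0    Sales        5    NYC          15
1       HR        3    NYC           9
2    Legal        0    NYC           0
3      Ops       11    DEN          33
4       HR       12    NYC          36
5       HR        4    DEN          12
6      Eng        7    DEN          21
7      Eng        7    DEN          21
8  Finance        6    NYC          18
9  Finance       12    DEN          36
add column combo = t['reports_x3'] * t['reports']:
      dept  reports office  reports_x3  combo
0    Sales        5    NYC          15     75
1       HR        3    NYC           9     27
2    Legal        0    NYC           0      0
3      Ops       11    DEN          33    363
4       HR       12    NYC          36    432
5       HR        4    DEN          12     48
6      Eng        7    DEN          21    147
7      Eng        7    DEN          21    147
8  Finance        6    NYC          18    108
9  Finance       12    DEN          36    432
group by office, sum of combo:
office
DEN    1137
NYC     642
Name: combo, dtype: int64
Then the value at index 'DEN': 1137

1137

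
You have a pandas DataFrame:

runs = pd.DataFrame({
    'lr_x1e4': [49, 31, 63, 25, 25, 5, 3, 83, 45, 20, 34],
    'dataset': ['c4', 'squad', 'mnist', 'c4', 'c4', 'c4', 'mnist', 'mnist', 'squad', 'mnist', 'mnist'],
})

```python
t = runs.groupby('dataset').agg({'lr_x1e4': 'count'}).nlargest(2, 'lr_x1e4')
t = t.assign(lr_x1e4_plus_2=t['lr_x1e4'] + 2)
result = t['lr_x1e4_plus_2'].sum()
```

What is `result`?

13

group by dataset, count of lr_x1e4:
         lr_x1e4
dataset         
c4             4
mnist          5
squad          2
take 2 rows with largest lr_x1e4:
         lr_x1e4
dataset         
mnist          5
c4             4
add column lr_x1e4_plus_2 = t['lr_x1e4'] + 2:
         lr_x1e4  lr_x1e4_plus_2
dataset                         
mnist          5               7
c4             4               6
Then the sum of column 'lr_x1e4_plus_2': 13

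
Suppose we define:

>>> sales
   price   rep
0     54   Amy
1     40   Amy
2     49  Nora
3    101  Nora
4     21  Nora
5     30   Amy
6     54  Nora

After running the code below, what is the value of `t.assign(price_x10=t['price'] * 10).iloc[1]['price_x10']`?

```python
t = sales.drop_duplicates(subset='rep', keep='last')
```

540

drop duplicate rep (keep=last):
   price   rep
5     30   Amy
6     54  Nora
add column price_x10 = t['price'] * 10:
   price   rep  price_x10
5     30   Amy        300
6     54  Nora        540
Finally, value at position 1, column 'price_x10' = 540.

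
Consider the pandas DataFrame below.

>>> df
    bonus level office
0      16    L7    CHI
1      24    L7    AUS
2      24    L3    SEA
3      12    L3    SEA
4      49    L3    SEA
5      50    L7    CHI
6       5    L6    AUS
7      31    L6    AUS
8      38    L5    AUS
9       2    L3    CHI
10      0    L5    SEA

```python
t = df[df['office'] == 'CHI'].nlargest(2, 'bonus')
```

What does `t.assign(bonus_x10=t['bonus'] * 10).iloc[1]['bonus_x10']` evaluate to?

filter rows where office == 'CHI':
   bonus level office
0     16    L7    CHI
5     50    L7    CHI
9      2    L3    CHI
take 2 rows with largest bonus:
   bonus level office
5     50    L7    CHI
0     16    L7    CHI
add column bonus_x10 = t['bonus'] * 10:
   bonus level office  bonus_x10
5     50    L7    CHI        500
0     16    L7    CHI        160
Then the value at position 1, column 'bonus_x10': 160

160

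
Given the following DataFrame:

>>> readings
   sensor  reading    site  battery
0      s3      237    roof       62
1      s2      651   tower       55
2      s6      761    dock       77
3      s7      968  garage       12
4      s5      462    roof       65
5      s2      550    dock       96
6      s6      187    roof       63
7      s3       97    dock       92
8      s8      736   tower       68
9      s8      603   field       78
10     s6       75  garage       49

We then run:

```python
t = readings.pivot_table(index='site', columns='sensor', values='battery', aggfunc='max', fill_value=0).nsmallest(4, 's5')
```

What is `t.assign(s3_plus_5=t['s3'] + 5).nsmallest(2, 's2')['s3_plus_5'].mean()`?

pivot: rows=site, cols=sensor, max(battery):
sensor  s2  s3  s5  s6  s7  s8
site                          
dock    96  92   0  77   0   0
field    0   0   0   0   0  78
garage   0   0   0  49  12   0
roof     0  62  65  63   0   0
tower   55   0   0   0   0  68
take 4 rows with smallest s5:
sensor  s2  s3  s5  s6  s7  s8
site                          
dock    96  92   0  77   0   0
field    0   0   0   0   0  78
garage   0   0   0  49  12   0
tower   55   0   0   0   0  68
add column s3_plus_5 = t['s3'] + 5:
sensor  s2  s3  s5  s6  s7  s8  s3_plus_5
site                                     
dock    96  92   0  77   0   0         97
field    0   0   0   0   0  78          5
garage   0   0   0  49  12   0          5
tower   55   0   0   0   0  68          5
take 2 rows with smallest s2:
sensor  s2  s3  s5  s6  s7  s8  s3_plus_5
site                                     
field    0   0   0   0   0  78          5
garage   0   0   0  49  12   0          5
So mean() = 5.0.

5.0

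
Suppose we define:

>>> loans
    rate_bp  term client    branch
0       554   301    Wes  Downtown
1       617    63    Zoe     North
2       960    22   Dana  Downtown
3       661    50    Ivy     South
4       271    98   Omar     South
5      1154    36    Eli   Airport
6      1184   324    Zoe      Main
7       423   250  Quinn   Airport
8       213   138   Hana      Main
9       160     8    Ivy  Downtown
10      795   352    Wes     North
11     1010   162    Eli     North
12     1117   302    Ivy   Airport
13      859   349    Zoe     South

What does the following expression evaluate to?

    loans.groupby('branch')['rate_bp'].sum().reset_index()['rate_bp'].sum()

9978

group by branch, sum of rate_bp:
branch
Airport     2694
Downtown    1674
Main        1397
North       2422
South       1791
Name: rate_bp, dtype: int64
reset_index():
     branch  rate_bp
0   Airport     2694
1  Downtown     1674
2      Main     1397
3     North     2422
4     South     1791
sum of column 'rate_bp' → 9978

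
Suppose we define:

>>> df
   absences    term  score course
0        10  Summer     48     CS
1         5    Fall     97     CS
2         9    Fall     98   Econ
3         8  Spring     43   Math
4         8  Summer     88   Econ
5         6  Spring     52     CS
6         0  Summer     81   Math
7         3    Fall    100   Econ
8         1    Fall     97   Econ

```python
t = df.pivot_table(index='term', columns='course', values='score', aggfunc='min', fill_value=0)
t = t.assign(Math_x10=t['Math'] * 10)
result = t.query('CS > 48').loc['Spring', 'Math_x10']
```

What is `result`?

430

pivot: rows=term, cols=course, min(score):
course  CS  Econ  Math
term                  
Fall    97    97     0
Spring  52     0    43
Summer  48    88    81
add column Math_x10 = t['Math'] * 10:
course  CS  Econ  Math  Math_x10
term                            
Fall    97    97     0         0
Spring  52     0    43       430
Summer  48    88    81       810
filter rows where CS > 48:
course  CS  Econ  Math  Math_x10
term                            
Fall    97    97     0         0
Spring  52     0    43       430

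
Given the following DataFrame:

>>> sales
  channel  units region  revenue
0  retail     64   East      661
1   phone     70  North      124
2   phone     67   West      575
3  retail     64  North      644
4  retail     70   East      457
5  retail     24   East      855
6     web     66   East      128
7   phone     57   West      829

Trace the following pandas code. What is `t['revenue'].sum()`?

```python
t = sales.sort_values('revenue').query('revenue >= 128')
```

sort by revenue:
  channel  units region  revenue
1   phone     70  North      124
6     web     66   East      128
4  retail     70   East      457
2   phone     67   West      575
3  retail     64  North      644
0  retail     64   East      661
7   phone     57   West      829
5  retail     24   East      855
filter rows where revenue >= 128:
  channel  units region  revenue
6     web     66   East      128
4  retail     70   East      457
2   phone     67   West      575
3  retail     64  North      644
0  retail     64   East      661
7   phone     57   West      829
5  retail     24   East      855
sum of column 'revenue' → 4149

4149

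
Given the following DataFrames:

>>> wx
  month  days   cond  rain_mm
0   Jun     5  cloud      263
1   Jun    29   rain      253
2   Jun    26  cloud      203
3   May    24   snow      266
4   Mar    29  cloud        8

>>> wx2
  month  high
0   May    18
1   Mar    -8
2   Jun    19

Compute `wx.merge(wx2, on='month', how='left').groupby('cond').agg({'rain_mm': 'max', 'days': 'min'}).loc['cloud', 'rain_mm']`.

merge on 'month' (how='left') → 5 rows:
  month  days   cond  rain_mm  high
0   Jun     5  cloud      263    19
1   Jun    29   rain      253    19
2   Jun    26  cloud      203    19
3   May    24   snow      266    18
4   Mar    29  cloud        8    -8
group by cond: max(rain_mm), min(days):
       rain_mm  days
cond                
cloud      263     5
rain       253    29
snow       266    24
Finally, value at row 'cloud', column 'rain_mm' = 263.

263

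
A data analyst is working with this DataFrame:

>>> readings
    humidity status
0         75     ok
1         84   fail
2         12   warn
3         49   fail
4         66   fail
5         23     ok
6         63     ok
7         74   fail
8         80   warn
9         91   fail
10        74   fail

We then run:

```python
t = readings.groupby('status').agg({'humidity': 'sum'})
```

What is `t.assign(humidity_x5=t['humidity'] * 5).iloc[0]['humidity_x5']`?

2190

group by status, sum of humidity:
        humidity
status          
fail         438
ok           161
warn          92
add column humidity_x5 = t['humidity'] * 5:
        humidity  humidity_x5
status                       
fail         438         2190
ok           161          805
warn          92          460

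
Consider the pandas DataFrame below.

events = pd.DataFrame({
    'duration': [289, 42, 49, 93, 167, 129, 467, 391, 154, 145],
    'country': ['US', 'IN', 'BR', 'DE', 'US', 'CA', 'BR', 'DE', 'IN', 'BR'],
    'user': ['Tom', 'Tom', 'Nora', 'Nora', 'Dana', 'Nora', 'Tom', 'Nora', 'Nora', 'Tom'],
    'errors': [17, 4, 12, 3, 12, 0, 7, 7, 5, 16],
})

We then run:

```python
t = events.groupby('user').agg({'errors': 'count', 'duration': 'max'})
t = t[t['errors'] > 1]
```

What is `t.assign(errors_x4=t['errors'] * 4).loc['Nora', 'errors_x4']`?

20

group by user: count(errors), max(duration):
      errors  duration
user                  
Dana       1       167
Nora       5       391
Tom        4       467
filter rows where errors > 1:
      errors  duration
user                  
Nora       5       391
Tom        4       467
add column errors_x4 = t['errors'] * 4:
      errors  duration  errors_x4
user                             
Nora       5       391         20
Tom        4       467         16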